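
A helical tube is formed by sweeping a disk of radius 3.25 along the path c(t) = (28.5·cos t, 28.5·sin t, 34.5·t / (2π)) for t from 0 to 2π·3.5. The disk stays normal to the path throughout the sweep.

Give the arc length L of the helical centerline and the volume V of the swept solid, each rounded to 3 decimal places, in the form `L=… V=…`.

2πR = 2π·28.5 = 179.070781
per-turn = √(179.070781² + 34.5²) = √(32066.3447 + 1190.25) = √33256.5947 = 182.363907
L = 3.5 × 182.363907 = 638.273676
V = π·3.25² × L = 33.183072 × 638.273676 = 21179.881593

L=638.274 V=21179.882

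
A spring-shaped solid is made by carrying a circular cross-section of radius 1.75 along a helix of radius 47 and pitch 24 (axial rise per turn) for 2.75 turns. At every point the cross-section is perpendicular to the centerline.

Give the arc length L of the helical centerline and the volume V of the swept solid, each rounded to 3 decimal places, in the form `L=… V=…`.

L=814.779 V=7839.095

2πR = 2π·47 = 295.309709
per-turn = √(295.309709² + 24²) = √(87207.8245 + 576) = √87783.8245 = 296.283352
L = 2.75 × 296.283352 = 814.779217
V = π·1.75² × L = 9.621128 × 814.779217 = 7839.094734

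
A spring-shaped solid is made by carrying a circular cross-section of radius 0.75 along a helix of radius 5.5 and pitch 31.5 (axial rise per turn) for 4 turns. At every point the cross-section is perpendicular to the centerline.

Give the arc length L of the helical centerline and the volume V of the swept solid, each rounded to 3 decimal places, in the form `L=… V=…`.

L=187.039 V=330.525

2πR = 2π·5.5 = 34.557519
per-turn = √(34.557519² + 31.5²) = √(1194.2221 + 992.25) = √2186.4721 = 46.759728
L = 4 × 46.759728 = 187.038911
V = π·0.75² × L = 1.767146 × 187.038911 = 330.525038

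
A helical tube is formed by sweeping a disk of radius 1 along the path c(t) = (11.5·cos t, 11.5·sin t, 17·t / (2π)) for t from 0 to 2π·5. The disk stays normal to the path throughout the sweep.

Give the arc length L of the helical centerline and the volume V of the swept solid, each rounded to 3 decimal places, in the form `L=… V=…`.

2πR = 2π·11.5 = 72.256631
per-turn = √(72.256631² + 17²) = √(5221.0207 + 289) = √5510.0207 = 74.229514
L = 5 × 74.229514 = 371.147569
V = π·1² × L = 3.141593 × 371.147569 = 1165.994477

L=371.148 V=1165.994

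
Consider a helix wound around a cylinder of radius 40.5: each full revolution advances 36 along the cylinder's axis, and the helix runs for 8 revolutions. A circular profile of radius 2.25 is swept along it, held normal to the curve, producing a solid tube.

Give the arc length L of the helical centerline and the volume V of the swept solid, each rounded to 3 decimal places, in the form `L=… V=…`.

2πR = 2π·40.5 = 254.469005
per-turn = √(254.469005² + 36²) = √(64754.4745 + 1296) = √66050.4745 = 257.002869
L = 8 × 257.002869 = 2056.022949
V = π·2.25² × L = 15.904313 × 2056.022949 = 32699.632121

L=2056.023 V=32699.632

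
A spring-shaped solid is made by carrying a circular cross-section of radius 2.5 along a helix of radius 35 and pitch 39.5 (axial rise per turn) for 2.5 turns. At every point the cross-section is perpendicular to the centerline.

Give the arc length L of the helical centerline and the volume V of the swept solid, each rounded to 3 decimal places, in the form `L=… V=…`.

L=558.577 V=10967.633

2πR = 2π·35 = 219.911486
per-turn = √(219.911486² + 39.5²) = √(48361.0616 + 1560.25) = √49921.3116 = 223.430776
L = 2.5 × 223.430776 = 558.576939
V = π·2.5² × L = 19.634954 × 558.576939 = 10967.632559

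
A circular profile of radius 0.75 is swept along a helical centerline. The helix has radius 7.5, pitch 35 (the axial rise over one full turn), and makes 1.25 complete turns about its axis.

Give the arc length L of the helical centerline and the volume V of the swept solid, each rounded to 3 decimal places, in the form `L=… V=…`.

2πR = 2π·7.5 = 47.123890
per-turn = √(47.123890² + 35²) = √(2220.6610 + 1225) = √3445.6610 = 58.699753
L = 1.25 × 58.699753 = 73.374691
V = π·0.75² × L = 1.767146 × 73.374691 = 129.663782

L=73.375 V=129.664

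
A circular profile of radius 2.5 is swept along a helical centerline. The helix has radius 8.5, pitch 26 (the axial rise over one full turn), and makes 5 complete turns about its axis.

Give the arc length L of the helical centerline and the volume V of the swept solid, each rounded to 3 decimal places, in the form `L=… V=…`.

L=296.998 V=5831.545

2πR = 2π·8.5 = 53.407075
per-turn = √(53.407075² + 26²) = √(2852.3157 + 676) = √3528.3157 = 59.399627
L = 5 × 59.399627 = 296.998134
V = π·2.5² × L = 19.634954 × 296.998134 = 5831.544731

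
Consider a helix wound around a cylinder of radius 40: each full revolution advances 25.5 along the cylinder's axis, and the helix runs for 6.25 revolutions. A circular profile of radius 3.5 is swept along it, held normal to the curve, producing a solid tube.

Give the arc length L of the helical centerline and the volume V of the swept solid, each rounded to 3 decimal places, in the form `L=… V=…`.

2πR = 2π·40 = 251.327412
per-turn = √(251.327412² + 25.5²) = √(63165.4682 + 650.25) = √63815.7182 = 252.617731
L = 6.25 × 252.617731 = 1578.860821
V = π·3.5² × L = 38.484510 × 1578.860821 = 60761.685050

L=1578.861 V=60761.685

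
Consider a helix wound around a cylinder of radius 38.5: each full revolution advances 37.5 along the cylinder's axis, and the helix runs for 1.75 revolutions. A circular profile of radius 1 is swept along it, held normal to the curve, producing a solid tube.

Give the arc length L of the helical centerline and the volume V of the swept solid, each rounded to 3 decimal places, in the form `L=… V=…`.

2πR = 2π·38.5 = 241.902634
per-turn = √(241.902634² + 37.5²) = √(58516.8845 + 1406.25) = √59923.1345 = 244.792023
L = 1.75 × 244.792023 = 428.386040
V = π·1² × L = 3.141593 × 428.386040 = 1345.814437

L=428.386 V=1345.814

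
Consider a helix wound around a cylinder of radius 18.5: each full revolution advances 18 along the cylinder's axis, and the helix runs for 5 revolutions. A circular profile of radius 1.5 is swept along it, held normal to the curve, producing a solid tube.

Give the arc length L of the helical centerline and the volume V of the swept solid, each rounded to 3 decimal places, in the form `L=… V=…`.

L=588.122 V=4157.188

2πR = 2π·18.5 = 116.238928
per-turn = √(116.238928² + 18²) = √(13511.4884 + 324) = √13835.4884 = 117.624353
L = 5 × 117.624353 = 588.121765
V = π·1.5² × L = 7.068583 × 588.121765 = 4157.187788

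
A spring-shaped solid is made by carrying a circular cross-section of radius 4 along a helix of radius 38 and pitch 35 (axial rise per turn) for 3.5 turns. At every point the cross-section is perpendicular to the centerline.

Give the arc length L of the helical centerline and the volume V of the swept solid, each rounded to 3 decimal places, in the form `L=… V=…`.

L=844.595 V=42453.953

2πR = 2π·38 = 238.761042
per-turn = √(238.761042² + 35²) = √(57006.8350 + 1225) = √58231.8350 = 241.312733
L = 3.5 × 241.312733 = 844.594565
V = π·4² × L = 50.265482 × 844.594565 = 42453.953284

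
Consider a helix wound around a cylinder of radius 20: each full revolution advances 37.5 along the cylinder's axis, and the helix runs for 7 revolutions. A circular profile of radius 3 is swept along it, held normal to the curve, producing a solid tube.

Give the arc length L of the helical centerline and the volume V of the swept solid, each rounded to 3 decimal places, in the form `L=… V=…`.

L=917.978 V=25955.211

2πR = 2π·20 = 125.663706
per-turn = √(125.663706² + 37.5²) = √(15791.3670 + 1406.25) = √17197.6170 = 131.139685
L = 7 × 131.139685 = 917.977797
V = π·3² × L = 28.274334 × 917.977797 = 25955.210718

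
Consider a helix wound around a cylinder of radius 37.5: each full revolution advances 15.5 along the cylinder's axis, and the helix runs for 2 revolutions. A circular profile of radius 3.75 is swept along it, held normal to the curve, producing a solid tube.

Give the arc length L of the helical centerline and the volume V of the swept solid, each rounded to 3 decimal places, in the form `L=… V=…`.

2πR = 2π·37.5 = 235.619449
per-turn = √(235.619449² + 15.5²) = √(55516.5248 + 240.25) = √55756.7748 = 236.128725
L = 2 × 236.128725 = 472.257450
V = π·3.75² × L = 44.178647 × 472.257450 = 20863.695028

L=472.257 V=20863.695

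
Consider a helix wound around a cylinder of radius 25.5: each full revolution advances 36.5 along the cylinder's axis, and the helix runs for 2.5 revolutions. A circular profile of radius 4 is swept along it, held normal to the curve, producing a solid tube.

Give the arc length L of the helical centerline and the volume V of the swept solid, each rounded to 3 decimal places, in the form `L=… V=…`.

2πR = 2π·25.5 = 160.221225
per-turn = √(160.221225² + 36.5²) = √(25670.8410 + 1332.25) = √27003.0910 = 164.326173
L = 2.5 × 164.326173 = 410.815432
V = π·4² × L = 50.265482 × 410.815432 = 20649.835883

L=410.815 V=20649.836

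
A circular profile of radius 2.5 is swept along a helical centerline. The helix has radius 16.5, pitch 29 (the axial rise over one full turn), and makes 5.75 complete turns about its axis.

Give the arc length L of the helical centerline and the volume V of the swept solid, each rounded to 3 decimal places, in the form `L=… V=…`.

L=619.000 V=12154.041

2πR = 2π·16.5 = 103.672558
per-turn = √(103.672558² + 29²) = √(10747.9992 + 841) = √11588.9992 = 107.652214
L = 5.75 × 107.652214 = 619.000231
V = π·2.5² × L = 19.634954 × 619.000231 = 12154.041112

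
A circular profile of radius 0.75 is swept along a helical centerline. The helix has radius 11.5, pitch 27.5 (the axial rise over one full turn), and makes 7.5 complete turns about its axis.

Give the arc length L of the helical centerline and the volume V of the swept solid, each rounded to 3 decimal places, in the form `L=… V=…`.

L=579.846 V=1024.673

2πR = 2π·11.5 = 72.256631
per-turn = √(72.256631² + 27.5²) = √(5221.0207 + 756.25) = √5977.2707 = 77.312811
L = 7.5 × 77.312811 = 579.846082
V = π·0.75² × L = 1.767146 × 579.846082 = 1024.672607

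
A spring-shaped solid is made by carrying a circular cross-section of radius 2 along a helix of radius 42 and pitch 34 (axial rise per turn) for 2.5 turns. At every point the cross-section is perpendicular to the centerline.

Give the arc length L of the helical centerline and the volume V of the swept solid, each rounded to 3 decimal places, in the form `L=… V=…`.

2πR = 2π·42 = 263.893783
per-turn = √(263.893783² + 34²) = √(69639.9287 + 1156) = √70795.9287 = 266.075043
L = 2.5 × 266.075043 = 665.187608
V = π·2² × L = 12.566371 × 665.187608 = 8358.994013

L=665.188 V=8358.994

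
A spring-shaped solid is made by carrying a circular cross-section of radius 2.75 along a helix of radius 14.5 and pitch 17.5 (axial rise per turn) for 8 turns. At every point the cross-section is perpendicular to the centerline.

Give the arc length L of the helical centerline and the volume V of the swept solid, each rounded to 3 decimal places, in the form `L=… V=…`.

2πR = 2π·14.5 = 91.106187
per-turn = √(91.106187² + 17.5²) = √(8300.3373 + 306.25) = √8606.5873 = 92.771695
L = 8 × 92.771695 = 742.173556
V = π·2.75² × L = 23.758294 × 742.173556 = 17632.777872

L=742.174 V=17632.778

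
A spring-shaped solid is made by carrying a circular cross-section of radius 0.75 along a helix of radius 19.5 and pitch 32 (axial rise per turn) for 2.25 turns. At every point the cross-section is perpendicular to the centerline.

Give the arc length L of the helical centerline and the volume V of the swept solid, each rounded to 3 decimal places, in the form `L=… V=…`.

L=284.922 V=503.499

2πR = 2π·19.5 = 122.522113
per-turn = √(122.522113² + 32²) = √(15011.6683 + 1024) = √16035.6683 = 126.632019
L = 2.25 × 126.632019 = 284.922043
V = π·0.75² × L = 1.767146 × 284.922043 = 503.498811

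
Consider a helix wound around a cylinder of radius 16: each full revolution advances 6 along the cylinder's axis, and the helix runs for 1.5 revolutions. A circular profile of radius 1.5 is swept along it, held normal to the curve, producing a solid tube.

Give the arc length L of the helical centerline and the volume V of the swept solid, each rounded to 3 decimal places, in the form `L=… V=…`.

L=151.065 V=1067.814

2πR = 2π·16 = 100.530965
per-turn = √(100.530965² + 6²) = √(10106.4749 + 36) = √10142.4749 = 100.709855
L = 1.5 × 100.709855 = 151.064783
V = π·1.5² × L = 7.068583 × 151.064783 = 1067.814025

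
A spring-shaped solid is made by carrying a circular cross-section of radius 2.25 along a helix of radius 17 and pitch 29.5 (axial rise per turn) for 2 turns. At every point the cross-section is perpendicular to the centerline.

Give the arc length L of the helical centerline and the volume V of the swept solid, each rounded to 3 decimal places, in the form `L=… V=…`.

2πR = 2π·17 = 106.814150
per-turn = √(106.814150² + 29.5²) = √(11409.2627 + 870.25) = √12279.5127 = 110.812963
L = 2 × 110.812963 = 221.625925
V = π·2.25² × L = 15.904313 × 221.625925 = 3524.808042

L=221.626 V=3524.808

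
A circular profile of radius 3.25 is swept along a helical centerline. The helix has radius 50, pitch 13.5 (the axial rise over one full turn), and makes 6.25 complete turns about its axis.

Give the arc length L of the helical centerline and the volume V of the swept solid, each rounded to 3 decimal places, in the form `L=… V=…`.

L=1965.307 V=65214.939

2πR = 2π·50 = 314.159265
per-turn = √(314.159265² + 13.5²) = √(98696.0440 + 182.25) = √98878.2940 = 314.449191
L = 6.25 × 314.449191 = 1965.307447
V = π·3.25² × L = 33.183072 × 1965.307447 = 65214.939297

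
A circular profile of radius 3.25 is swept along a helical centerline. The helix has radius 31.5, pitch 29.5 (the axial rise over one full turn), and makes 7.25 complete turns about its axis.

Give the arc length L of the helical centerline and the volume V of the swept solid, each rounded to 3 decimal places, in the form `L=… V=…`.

L=1450.774 V=48141.136

2πR = 2π·31.5 = 197.920337
per-turn = √(197.920337² + 29.5²) = √(39172.4599 + 870.25) = √40042.7099 = 200.106746
L = 7.25 × 200.106746 = 1450.773910
V = π·3.25² × L = 33.183072 × 1450.773910 = 48141.135691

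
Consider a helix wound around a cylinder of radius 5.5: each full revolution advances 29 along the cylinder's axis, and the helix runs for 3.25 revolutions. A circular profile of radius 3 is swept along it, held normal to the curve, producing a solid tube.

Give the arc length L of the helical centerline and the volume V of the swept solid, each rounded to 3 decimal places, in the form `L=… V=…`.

2πR = 2π·5.5 = 34.557519
per-turn = √(34.557519² + 29²) = √(1194.2221 + 841) = √2035.2221 = 45.113436
L = 3.25 × 45.113436 = 146.618668
V = π·3² × L = 28.274334 × 146.618668 = 4145.545169

L=146.619 V=4145.545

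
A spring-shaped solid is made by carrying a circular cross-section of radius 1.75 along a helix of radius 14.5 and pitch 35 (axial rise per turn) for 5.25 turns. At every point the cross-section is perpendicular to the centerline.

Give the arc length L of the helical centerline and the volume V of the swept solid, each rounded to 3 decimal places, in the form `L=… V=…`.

L=512.389 V=4929.756

2πR = 2π·14.5 = 91.106187
per-turn = √(91.106187² + 35²) = √(8300.3373 + 1225) = √9525.3373 = 97.597835
L = 5.25 × 97.597835 = 512.388631
V = π·1.75² × L = 9.621128 × 512.388631 = 4929.756351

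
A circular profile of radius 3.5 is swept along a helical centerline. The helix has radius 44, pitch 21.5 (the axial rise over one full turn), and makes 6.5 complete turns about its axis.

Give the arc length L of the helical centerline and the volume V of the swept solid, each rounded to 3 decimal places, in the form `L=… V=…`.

L=1802.417 V=69365.132

2πR = 2π·44 = 276.460154
per-turn = √(276.460154² + 21.5²) = √(76430.2165 + 462.25) = √76892.4665 = 277.294909
L = 6.5 × 277.294909 = 1802.416908
V = π·3.5² × L = 38.484510 × 1802.416908 = 69365.131517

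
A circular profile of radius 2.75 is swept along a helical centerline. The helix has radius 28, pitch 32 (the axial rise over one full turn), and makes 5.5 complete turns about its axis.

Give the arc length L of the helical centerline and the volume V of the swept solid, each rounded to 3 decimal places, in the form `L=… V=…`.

2πR = 2π·28 = 175.929189
per-turn = √(175.929189² + 32²) = √(30951.0794 + 1024) = √31975.0794 = 178.815769
L = 5.5 × 178.815769 = 983.486732
V = π·2.75² × L = 23.758294 × 983.486732 = 23365.967358

L=983.487 V=23365.967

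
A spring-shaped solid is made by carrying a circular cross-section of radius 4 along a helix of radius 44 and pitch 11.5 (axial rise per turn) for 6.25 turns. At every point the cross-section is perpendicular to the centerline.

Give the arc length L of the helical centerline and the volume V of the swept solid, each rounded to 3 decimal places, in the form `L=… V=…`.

2πR = 2π·44 = 276.460154
per-turn = √(276.460154² + 11.5²) = √(76430.2165 + 132.25) = √76562.4665 = 276.699235
L = 6.25 × 276.699235 = 1729.370217
V = π·4² × L = 50.265482 × 1729.370217 = 86927.628298

L=1729.370 V=86927.628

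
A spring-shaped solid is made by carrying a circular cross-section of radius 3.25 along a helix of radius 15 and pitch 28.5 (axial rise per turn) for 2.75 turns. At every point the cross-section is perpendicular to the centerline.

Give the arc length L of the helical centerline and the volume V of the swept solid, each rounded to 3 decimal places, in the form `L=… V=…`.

L=270.772 V=8985.057

2πR = 2π·15 = 94.247780
per-turn = √(94.247780² + 28.5²) = √(8882.6440 + 812.25) = √9694.8940 = 98.462653
L = 2.75 × 98.462653 = 270.772295
V = π·3.25² × L = 33.183072 × 270.772295 = 8985.056660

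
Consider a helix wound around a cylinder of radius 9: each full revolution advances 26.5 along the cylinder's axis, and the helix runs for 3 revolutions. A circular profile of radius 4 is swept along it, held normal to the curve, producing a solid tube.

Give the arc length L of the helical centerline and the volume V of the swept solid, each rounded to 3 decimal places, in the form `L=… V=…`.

2πR = 2π·9 = 56.548668
per-turn = √(56.548668² + 26.5²) = √(3197.7518 + 702.25) = √3900.0018 = 62.449995
L = 3 × 62.449995 = 187.349984
V = π·4² × L = 50.265482 × 187.349984 = 9417.237325

L=187.350 V=9417.237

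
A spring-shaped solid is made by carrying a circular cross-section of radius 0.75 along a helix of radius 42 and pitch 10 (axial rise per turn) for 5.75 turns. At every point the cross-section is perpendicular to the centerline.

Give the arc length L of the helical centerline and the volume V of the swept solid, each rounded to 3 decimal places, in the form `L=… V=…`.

L=1518.478 V=2683.373

2πR = 2π·42 = 263.893783
per-turn = √(263.893783² + 10²) = √(69639.9287 + 100) = √69739.9287 = 264.083185
L = 5.75 × 264.083185 = 1518.478314
V = π·0.75² × L = 1.767146 × 1518.478314 = 2683.372678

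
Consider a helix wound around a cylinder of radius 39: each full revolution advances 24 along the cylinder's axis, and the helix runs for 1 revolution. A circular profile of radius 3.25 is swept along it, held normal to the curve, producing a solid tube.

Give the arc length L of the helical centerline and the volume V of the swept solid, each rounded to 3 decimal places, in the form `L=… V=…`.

2πR = 2π·39 = 245.044227
per-turn = √(245.044227² + 24²) = √(60046.6732 + 576) = √60622.6732 = 246.216720
L = 1 × 246.216720 = 246.216720
V = π·3.25² × L = 33.183072 × 246.216720 = 8170.227245

L=246.217 V=8170.227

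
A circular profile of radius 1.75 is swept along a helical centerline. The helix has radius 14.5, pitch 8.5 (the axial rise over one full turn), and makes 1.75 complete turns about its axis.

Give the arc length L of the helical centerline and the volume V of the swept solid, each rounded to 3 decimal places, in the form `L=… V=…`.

L=160.128 V=1540.614

2πR = 2π·14.5 = 91.106187
per-turn = √(91.106187² + 8.5²) = √(8300.3373 + 72.25) = √8372.5873 = 91.501843
L = 1.75 × 91.501843 = 160.128226
V = π·1.75² × L = 9.621128 × 160.128226 = 1540.614074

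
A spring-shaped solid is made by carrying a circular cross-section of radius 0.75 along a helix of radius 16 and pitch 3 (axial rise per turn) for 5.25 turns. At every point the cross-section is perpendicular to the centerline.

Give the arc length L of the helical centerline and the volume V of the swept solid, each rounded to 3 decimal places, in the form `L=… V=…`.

L=528.023 V=933.093

2πR = 2π·16 = 100.530965
per-turn = √(100.530965² + 3²) = √(10106.4749 + 9) = √10115.4749 = 100.575717
L = 5.25 × 100.575717 = 528.022516
V = π·0.75² × L = 1.767146 × 528.022516 = 933.092807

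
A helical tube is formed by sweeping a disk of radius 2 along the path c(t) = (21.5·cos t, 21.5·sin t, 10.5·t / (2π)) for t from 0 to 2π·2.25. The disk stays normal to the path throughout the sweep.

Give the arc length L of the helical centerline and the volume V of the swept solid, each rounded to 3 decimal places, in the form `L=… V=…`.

L=304.866 V=3831.057

2πR = 2π·21.5 = 135.088484
per-turn = √(135.088484² + 10.5²) = √(18248.8985 + 110.25) = √18359.1485 = 135.495936
L = 2.25 × 135.495936 = 304.865855
V = π·2² × L = 12.566371 × 304.865855 = 3831.057320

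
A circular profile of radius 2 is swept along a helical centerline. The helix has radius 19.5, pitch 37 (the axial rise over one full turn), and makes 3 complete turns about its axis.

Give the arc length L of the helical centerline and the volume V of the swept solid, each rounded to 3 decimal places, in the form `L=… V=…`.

L=383.961 V=4824.996

2πR = 2π·19.5 = 122.522113
per-turn = √(122.522113² + 37²) = √(15011.6683 + 1369) = √16380.6683 = 127.986985
L = 3 × 127.986985 = 383.960955
V = π·2² × L = 12.566371 × 383.960955 = 4824.995657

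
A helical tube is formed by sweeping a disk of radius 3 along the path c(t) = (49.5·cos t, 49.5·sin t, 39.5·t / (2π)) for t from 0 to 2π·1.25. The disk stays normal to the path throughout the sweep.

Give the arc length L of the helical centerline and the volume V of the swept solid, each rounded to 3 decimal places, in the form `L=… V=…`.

L=391.895 V=11080.568

2πR = 2π·49.5 = 311.017673
per-turn = √(311.017673² + 39.5²) = √(96731.9927 + 1560.25) = √98292.2427 = 313.515937
L = 1.25 × 313.515937 = 391.894921
V = π·3² × L = 28.274334 × 391.894921 = 11080.567849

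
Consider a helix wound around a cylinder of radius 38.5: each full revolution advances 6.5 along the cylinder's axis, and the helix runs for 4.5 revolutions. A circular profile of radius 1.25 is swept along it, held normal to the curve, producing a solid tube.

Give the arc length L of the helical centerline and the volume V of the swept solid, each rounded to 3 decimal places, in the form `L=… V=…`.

2πR = 2π·38.5 = 241.902634
per-turn = √(241.902634² + 6.5²) = √(58516.8845 + 42.25) = √58559.1345 = 241.989947
L = 4.5 × 241.989947 = 1088.954762
V = π·1.25² × L = 4.908739 × 1088.954762 = 5345.394188

L=1088.955 V=5345.394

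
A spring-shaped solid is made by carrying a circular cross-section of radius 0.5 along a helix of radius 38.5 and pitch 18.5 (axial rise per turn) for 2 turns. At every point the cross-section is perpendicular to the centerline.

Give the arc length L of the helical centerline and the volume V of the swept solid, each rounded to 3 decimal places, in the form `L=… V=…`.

2πR = 2π·38.5 = 241.902634
per-turn = √(241.902634² + 18.5²) = √(58516.8845 + 342.25) = √58859.1345 = 242.609016
L = 2 × 242.609016 = 485.218031
V = π·0.5² × L = 0.785398 × 485.218031 = 381.089351

L=485.218 V=381.089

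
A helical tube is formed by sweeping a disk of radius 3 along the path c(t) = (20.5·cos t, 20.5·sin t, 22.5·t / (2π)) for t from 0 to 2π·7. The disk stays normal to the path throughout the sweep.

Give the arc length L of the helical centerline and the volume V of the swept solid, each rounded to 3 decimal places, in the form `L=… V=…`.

2πR = 2π·20.5 = 128.805299
per-turn = √(128.805299² + 22.5²) = √(16590.8050 + 506.25) = √17097.0550 = 130.755707
L = 7 × 130.755707 = 915.289951
V = π·3² × L = 28.274334 × 915.289951 = 25879.213682

L=915.290 V=25879.214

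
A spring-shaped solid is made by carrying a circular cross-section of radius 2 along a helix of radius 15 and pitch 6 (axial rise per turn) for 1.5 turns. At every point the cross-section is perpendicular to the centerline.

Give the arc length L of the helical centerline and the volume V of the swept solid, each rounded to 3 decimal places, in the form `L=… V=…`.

L=141.658 V=1780.125

2πR = 2π·15 = 94.247780
per-turn = √(94.247780² + 6²) = √(8882.6440 + 36) = √8918.6440 = 94.438572
L = 1.5 × 94.438572 = 141.657859
V = π·2² × L = 12.566371 × 141.657859 = 1780.125152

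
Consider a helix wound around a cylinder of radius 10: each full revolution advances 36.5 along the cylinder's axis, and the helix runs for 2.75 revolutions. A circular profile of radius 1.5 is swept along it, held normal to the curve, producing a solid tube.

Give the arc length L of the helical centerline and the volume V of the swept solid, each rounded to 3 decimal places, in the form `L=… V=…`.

L=199.827 V=1412.491

2πR = 2π·10 = 62.831853
per-turn = √(62.831853² + 36.5²) = √(3947.8418 + 1332.25) = √5280.0918 = 72.664240
L = 2.75 × 72.664240 = 199.826660
V = π·1.5² × L = 7.068583 × 199.826660 = 1412.491424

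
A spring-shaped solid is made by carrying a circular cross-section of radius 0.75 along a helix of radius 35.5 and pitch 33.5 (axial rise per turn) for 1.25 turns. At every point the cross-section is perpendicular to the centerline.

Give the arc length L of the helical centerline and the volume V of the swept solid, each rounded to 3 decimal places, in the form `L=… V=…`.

L=281.943 V=498.235

2πR = 2π·35.5 = 223.053078
per-turn = √(223.053078² + 33.5²) = √(49752.6758 + 1122.25) = √50874.9258 = 225.554707
L = 1.25 × 225.554707 = 281.943384
V = π·0.75² × L = 1.767146 × 281.943384 = 498.235085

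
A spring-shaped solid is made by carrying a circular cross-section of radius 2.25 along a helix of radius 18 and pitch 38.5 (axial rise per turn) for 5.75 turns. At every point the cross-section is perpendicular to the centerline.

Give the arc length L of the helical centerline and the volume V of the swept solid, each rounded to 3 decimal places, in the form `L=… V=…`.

2πR = 2π·18 = 113.097336
per-turn = √(113.097336² + 38.5²) = √(12791.0073 + 1482.25) = √14273.2573 = 119.470738
L = 5.75 × 119.470738 = 686.956745
V = π·2.25² × L = 15.904313 × 686.956745 = 10925.574960

L=686.957 V=10925.575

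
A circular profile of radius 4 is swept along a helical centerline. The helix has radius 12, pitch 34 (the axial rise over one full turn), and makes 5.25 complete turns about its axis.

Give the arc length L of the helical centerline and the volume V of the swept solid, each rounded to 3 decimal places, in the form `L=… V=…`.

2πR = 2π·12 = 75.398224
per-turn = √(75.398224² + 34²) = √(5684.8921 + 1156) = √6840.8921 = 82.709686
L = 5.25 × 82.709686 = 434.225851
V = π·4² × L = 50.265482 × 434.225851 = 21826.571884

L=434.226 V=21826.572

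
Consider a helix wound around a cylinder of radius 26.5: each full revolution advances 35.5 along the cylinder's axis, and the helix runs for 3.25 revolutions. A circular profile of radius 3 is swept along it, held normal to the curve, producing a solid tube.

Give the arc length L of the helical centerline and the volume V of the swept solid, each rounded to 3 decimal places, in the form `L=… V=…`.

L=553.302 V=15644.247

2πR = 2π·26.5 = 166.504411
per-turn = √(166.504411² + 35.5²) = √(27723.7188 + 1260.25) = √28983.9688 = 170.246788
L = 3.25 × 170.246788 = 553.302060
V = π·3² × L = 28.274334 × 553.302060 = 15644.247194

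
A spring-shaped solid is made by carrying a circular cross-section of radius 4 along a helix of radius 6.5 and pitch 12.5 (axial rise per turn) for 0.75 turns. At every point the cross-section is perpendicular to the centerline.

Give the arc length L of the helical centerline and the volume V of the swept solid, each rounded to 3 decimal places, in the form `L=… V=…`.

2πR = 2π·6.5 = 40.840704
per-turn = √(40.840704² + 12.5²) = √(1667.9631 + 156.25) = √1824.2131 = 42.710808
L = 0.75 × 42.710808 = 32.033106
V = π·4² × L = 50.265482 × 32.033106 = 1610.159538

L=32.033 V=1610.160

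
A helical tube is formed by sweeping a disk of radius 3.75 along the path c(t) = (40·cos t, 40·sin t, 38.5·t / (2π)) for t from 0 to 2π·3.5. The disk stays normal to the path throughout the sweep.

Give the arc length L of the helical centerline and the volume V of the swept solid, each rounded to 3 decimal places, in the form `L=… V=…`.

2πR = 2π·40 = 251.327412
per-turn = √(251.327412² + 38.5²) = √(63165.4682 + 1482.25) = √64647.7182 = 254.259156
L = 3.5 × 254.259156 = 889.907044
V = π·3.75² × L = 44.178647 × 889.907044 = 39314.888899

L=889.907 V=39314.889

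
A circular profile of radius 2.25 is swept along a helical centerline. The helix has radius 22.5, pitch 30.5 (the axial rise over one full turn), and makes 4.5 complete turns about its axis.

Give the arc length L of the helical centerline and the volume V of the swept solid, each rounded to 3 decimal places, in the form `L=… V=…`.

L=650.810 V=10350.678

2πR = 2π·22.5 = 141.371669
per-turn = √(141.371669² + 30.5²) = √(19985.9489 + 930.25) = √20916.1989 = 144.624337
L = 4.5 × 144.624337 = 650.809517
V = π·2.25² × L = 15.904313 × 650.809517 = 10350.678144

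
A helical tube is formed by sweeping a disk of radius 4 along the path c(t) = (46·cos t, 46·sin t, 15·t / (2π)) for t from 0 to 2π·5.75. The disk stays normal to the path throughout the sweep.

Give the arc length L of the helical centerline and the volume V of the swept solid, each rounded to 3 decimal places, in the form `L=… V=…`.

2πR = 2π·46 = 289.026524
per-turn = √(289.026524² + 15²) = √(83536.3317 + 225) = √83761.3317 = 289.415500
L = 5.75 × 289.415500 = 1664.139125
V = π·4² × L = 50.265482 × 1664.139125 = 83648.756000

L=1664.139 V=83648.756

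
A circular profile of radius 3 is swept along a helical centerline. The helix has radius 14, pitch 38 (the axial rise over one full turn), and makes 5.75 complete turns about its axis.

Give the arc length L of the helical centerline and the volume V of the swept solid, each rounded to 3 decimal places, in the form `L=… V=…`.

2πR = 2π·14 = 87.964594
per-turn = √(87.964594² + 38²) = √(7737.7699 + 1444) = √9181.7699 = 95.821552
L = 5.75 × 95.821552 = 550.973925
V = π·3² × L = 28.274334 × 550.973925 = 15578.420707

L=550.974 V=15578.421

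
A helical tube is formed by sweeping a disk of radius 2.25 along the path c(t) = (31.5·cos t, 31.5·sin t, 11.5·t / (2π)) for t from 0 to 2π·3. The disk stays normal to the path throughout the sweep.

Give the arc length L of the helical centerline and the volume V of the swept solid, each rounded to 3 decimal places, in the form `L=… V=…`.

L=594.762 V=9459.288

2πR = 2π·31.5 = 197.920337
per-turn = √(197.920337² + 11.5²) = √(39172.4599 + 132.25) = √39304.7099 = 198.254155
L = 3 × 198.254155 = 594.762464
V = π·2.25² × L = 15.904313 × 594.762464 = 9459.288277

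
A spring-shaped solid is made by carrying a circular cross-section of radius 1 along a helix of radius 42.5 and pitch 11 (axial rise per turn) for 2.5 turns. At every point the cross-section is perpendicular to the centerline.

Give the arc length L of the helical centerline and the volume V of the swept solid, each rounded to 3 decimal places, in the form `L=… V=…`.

2πR = 2π·42.5 = 267.035376
per-turn = √(267.035376² + 11²) = √(71307.8918 + 121) = √71428.8918 = 267.261841
L = 2.5 × 267.261841 = 668.154603
V = π·1² × L = 3.141593 × 668.154603 = 2099.069593

L=668.155 V=2099.070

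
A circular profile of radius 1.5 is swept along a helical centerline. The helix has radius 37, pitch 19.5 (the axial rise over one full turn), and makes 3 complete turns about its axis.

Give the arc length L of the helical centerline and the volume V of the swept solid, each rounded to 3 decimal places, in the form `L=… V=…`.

2πR = 2π·37 = 232.477856
per-turn = √(232.477856² + 19.5²) = √(54045.9537 + 380.25) = √54426.2037 = 233.294243
L = 3 × 233.294243 = 699.882728
V = π·1.5² × L = 7.068583 × 699.882728 = 4947.179484

L=699.883 V=4947.179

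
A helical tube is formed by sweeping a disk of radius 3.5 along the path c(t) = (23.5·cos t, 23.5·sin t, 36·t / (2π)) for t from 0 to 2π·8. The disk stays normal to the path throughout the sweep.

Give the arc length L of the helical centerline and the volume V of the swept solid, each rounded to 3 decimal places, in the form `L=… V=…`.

L=1215.841 V=46791.043

2πR = 2π·23.5 = 147.654855
per-turn = √(147.654855² + 36²) = √(21801.9561 + 1296) = √23097.9561 = 151.980118
L = 8 × 151.980118 = 1215.840940
V = π·3.5² × L = 38.484510 × 1215.840940 = 46791.042828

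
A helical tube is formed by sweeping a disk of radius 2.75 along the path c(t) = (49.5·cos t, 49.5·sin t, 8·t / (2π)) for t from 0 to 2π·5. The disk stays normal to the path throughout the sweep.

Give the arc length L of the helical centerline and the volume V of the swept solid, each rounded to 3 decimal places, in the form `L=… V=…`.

2πR = 2π·49.5 = 311.017673
per-turn = √(311.017673² + 8²) = √(96731.9927 + 64) = √96795.9927 = 311.120544
L = 5 × 311.120544 = 1555.602719
V = π·2.75² × L = 23.758294 × 1555.602719 = 36958.467426

L=1555.603 V=36958.467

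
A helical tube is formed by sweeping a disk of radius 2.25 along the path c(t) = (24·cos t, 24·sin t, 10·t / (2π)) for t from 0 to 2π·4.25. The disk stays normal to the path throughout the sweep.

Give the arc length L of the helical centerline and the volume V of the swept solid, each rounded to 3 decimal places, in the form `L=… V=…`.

L=642.293 V=10215.221

2πR = 2π·24 = 150.796447
per-turn = √(150.796447² + 10²) = √(22739.5685 + 100) = √22839.5685 = 151.127656
L = 4.25 × 151.127656 = 642.292540
V = π·2.25² × L = 15.904313 × 642.292540 = 10215.221469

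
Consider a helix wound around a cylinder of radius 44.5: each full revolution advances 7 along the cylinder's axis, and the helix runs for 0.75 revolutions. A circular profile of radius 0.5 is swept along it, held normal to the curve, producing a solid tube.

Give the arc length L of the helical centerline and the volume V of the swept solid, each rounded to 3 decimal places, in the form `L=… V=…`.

L=209.767 V=164.751

2πR = 2π·44.5 = 279.601746
per-turn = √(279.601746² + 7²) = √(78177.1365 + 49) = √78226.1365 = 279.689357
L = 0.75 × 279.689357 = 209.767018
V = π·0.5² × L = 0.785398 × 209.767018 = 164.750631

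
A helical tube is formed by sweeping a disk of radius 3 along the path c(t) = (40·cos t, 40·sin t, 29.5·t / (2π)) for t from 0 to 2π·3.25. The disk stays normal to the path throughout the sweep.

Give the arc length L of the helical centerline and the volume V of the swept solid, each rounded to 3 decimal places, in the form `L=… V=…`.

2πR = 2π·40 = 251.327412
per-turn = √(251.327412² + 29.5²) = √(63165.4682 + 870.25) = √64035.7182 = 253.052797
L = 3.25 × 253.052797 = 822.421591
V = π·3² × L = 28.274334 × 822.421591 = 23253.422652

L=822.422 V=23253.423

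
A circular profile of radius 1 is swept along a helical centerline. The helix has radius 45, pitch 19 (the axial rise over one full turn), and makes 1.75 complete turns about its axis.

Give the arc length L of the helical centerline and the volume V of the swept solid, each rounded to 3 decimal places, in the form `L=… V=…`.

L=495.917 V=1557.968

2πR = 2π·45 = 282.743339
per-turn = √(282.743339² + 19²) = √(79943.7956 + 361) = √80304.7956 = 283.381008
L = 1.75 × 283.381008 = 495.916764
V = π·1² × L = 3.141593 × 495.916764 = 1557.968462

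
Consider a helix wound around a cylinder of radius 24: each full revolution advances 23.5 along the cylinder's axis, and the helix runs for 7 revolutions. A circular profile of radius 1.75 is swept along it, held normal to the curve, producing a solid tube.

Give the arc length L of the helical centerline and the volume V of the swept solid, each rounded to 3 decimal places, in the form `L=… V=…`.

2πR = 2π·24 = 150.796447
per-turn = √(150.796447² + 23.5²) = √(22739.5685 + 552.25) = √23291.8185 = 152.616574
L = 7 × 152.616574 = 1068.316015
V = π·1.75² × L = 9.621128 × 1068.316015 = 10278.404595

L=1068.316 V=10278.405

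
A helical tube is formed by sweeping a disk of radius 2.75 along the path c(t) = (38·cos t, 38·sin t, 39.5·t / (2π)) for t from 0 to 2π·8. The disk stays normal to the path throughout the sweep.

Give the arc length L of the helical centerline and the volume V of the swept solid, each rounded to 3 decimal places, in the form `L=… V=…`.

L=1936.051 V=45997.270

2πR = 2π·38 = 238.761042
per-turn = √(238.761042² + 39.5²) = √(57006.8350 + 1560.25) = √58567.0850 = 242.006374
L = 8 × 242.006374 = 1936.050991
V = π·2.75² × L = 23.758294 × 1936.050991 = 45997.269510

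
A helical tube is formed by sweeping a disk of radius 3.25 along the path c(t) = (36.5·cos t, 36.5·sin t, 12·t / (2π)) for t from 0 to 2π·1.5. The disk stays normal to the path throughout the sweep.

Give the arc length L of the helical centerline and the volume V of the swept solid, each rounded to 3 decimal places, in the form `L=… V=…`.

2πR = 2π·36.5 = 229.336264
per-turn = √(229.336264² + 12²) = √(52595.1219 + 144) = √52739.1219 = 229.649999
L = 1.5 × 229.649999 = 344.474998
V = π·3.25² × L = 33.183072 × 344.474998 = 11430.738796

L=344.475 V=11430.739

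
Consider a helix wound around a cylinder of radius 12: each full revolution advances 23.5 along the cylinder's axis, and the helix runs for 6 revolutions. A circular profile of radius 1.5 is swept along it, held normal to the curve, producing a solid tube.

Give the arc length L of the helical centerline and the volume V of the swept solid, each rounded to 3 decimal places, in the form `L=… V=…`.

L=473.853 V=3349.473

2πR = 2π·12 = 75.398224
per-turn = √(75.398224² + 23.5²) = √(5684.8921 + 552.25) = √6237.1421 = 78.975579
L = 6 × 78.975579 = 473.853476
V = π·1.5² × L = 7.068583 × 473.853476 = 3349.472849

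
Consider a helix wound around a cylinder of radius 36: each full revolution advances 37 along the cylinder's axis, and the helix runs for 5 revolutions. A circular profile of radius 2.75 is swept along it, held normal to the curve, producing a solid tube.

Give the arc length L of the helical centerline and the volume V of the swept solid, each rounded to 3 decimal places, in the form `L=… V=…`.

2πR = 2π·36 = 226.194671
per-turn = √(226.194671² + 37²) = √(51164.0292 + 1369) = √52533.0292 = 229.200849
L = 5 × 229.200849 = 1146.004245
V = π·2.75² × L = 23.758294 × 1146.004245 = 27227.106294

L=1146.004 V=27227.106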